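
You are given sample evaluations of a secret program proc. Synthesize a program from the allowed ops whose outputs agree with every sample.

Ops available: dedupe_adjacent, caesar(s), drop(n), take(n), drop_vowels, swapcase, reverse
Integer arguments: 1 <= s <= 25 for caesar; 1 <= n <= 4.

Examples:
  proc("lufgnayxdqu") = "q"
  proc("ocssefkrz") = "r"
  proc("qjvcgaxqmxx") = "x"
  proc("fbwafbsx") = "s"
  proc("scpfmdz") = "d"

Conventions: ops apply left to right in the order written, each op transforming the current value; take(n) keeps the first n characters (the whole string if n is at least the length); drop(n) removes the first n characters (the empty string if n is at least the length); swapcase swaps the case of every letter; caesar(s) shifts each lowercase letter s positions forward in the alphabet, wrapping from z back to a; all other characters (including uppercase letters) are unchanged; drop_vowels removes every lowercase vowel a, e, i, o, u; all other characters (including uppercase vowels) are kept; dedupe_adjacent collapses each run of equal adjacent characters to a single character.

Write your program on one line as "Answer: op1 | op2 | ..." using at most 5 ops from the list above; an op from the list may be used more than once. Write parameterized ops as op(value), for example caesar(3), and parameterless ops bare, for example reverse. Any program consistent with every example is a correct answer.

reverse | drop(1) | drop_vowels | dedupe_adjacent | take(1)

Check, running the answer program on each example:
  "lufgnayxdqu" -> "uqdxyangful" -> "qdxyangful" -> "qdxyngfl" -> "qdxyngfl" -> "q"
  "ocssefkrz" -> "zrkfessco" -> "rkfessco" -> "rkfssc" -> "rkfsc" -> "r"
  "qjvcgaxqmxx" -> "xxmqxagcvjq" -> "xmqxagcvjq" -> "xmqxgcvjq" -> "xmqxgcvjq" -> "x"
  "fbwafbsx" -> "xsbfawbf" -> "sbfawbf" -> "sbfwbf" -> "sbfwbf" -> "s"
  "scpfmdz" -> "zdmfpcs" -> "dmfpcs" -> "dmfpcs" -> "dmfpcs" -> "d"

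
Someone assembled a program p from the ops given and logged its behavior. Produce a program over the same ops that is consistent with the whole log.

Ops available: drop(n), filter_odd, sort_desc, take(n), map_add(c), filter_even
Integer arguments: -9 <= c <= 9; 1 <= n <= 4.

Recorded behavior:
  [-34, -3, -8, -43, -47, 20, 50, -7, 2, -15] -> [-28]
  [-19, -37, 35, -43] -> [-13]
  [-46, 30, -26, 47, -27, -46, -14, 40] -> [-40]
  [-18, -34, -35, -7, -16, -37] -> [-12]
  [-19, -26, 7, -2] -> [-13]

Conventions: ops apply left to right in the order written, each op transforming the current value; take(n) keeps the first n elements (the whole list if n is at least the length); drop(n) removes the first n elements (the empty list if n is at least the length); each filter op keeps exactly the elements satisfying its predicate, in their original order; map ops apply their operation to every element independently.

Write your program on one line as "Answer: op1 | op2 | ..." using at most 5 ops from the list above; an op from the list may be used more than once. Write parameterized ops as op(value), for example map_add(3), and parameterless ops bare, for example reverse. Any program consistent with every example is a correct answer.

take(4) | take(1) | map_add(-1) | map_add(-2) | map_add(9)

Check, running the answer program on each example:
  [-34, -3, -8, -43, -47, 20, 50, -7, 2, -15] -> [-34, -3, -8, -43] -> [-34] -> [-35] -> [-37] -> [-28]
  [-19, -37, 35, -43] -> [-19, -37, 35, -43] -> [-19] -> [-20] -> [-22] -> [-13]
  [-46, 30, -26, 47, -27, -46, -14, 40] -> [-46, 30, -26, 47] -> [-46] -> [-47] -> [-49] -> [-40]
  [-18, -34, -35, -7, -16, -37] -> [-18, -34, -35, -7] -> [-18] -> [-19] -> [-21] -> [-12]
  [-19, -26, 7, -2] -> [-19, -26, 7, -2] -> [-19] -> [-20] -> [-22] -> [-13]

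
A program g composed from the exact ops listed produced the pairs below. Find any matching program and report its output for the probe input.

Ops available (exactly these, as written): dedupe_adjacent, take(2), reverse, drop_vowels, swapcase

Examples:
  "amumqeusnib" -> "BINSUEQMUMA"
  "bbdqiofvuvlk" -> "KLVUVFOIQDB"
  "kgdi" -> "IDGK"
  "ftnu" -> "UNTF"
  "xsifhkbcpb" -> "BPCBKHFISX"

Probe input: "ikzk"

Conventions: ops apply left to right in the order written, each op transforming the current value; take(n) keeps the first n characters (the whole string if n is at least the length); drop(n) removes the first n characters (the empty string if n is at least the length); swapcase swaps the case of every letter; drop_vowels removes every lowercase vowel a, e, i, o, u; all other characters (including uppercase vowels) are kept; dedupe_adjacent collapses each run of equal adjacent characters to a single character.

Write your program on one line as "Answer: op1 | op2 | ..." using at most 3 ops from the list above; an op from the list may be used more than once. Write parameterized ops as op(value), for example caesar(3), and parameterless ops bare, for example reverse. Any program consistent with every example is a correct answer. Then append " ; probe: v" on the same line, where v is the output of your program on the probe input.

swapcase | reverse | dedupe_adjacent ; probe: "KZKI"

Check, running the answer program on each example:
  "amumqeusnib" -> "AMUMQEUSNIB" -> "BINSUEQMUMA" -> "BINSUEQMUMA"
  "bbdqiofvuvlk" -> "BBDQIOFVUVLK" -> "KLVUVFOIQDBB" -> "KLVUVFOIQDB"
  "kgdi" -> "KGDI" -> "IDGK" -> "IDGK"
  "ftnu" -> "FTNU" -> "UNTF" -> "UNTF"
  "xsifhkbcpb" -> "XSIFHKBCPB" -> "BPCBKHFISX" -> "BPCBKHFISX"
  probe: "ikzk" -> "IKZK" -> "KZKI" -> "KZKI"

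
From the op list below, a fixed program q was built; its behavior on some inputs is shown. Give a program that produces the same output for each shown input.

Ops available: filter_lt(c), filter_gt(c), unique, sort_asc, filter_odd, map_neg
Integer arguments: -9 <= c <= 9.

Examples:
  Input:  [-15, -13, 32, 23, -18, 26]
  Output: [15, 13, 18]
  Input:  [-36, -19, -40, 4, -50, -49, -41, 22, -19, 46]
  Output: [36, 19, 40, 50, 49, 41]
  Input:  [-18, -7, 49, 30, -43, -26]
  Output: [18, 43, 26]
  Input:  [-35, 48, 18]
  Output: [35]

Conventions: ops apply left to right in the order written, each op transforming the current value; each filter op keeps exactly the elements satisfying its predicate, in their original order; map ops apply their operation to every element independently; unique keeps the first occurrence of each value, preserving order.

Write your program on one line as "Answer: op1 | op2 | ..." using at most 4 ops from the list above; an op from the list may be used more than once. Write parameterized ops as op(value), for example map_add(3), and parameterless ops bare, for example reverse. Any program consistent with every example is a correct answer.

unique | filter_lt(-8) | map_neg

Check, running the answer program on each example:
  [-15, -13, 32, 23, -18, 26] -> [-15, -13, 32, 23, -18, 26] -> [-15, -13, -18] -> [15, 13, 18]
  [-36, -19, -40, 4, -50, -49, -41, 22, -19, 46] -> [-36, -19, -40, 4, -50, -49, -41, 22, 46] -> [-36, -19, -40, -50, -49, -41] -> [36, 19, 40, 50, 49, 41]
  [-18, -7, 49, 30, -43, -26] -> [-18, -7, 49, 30, -43, -26] -> [-18, -43, -26] -> [18, 43, 26]
  [-35, 48, 18] -> [-35, 48, 18] -> [-35] -> [35]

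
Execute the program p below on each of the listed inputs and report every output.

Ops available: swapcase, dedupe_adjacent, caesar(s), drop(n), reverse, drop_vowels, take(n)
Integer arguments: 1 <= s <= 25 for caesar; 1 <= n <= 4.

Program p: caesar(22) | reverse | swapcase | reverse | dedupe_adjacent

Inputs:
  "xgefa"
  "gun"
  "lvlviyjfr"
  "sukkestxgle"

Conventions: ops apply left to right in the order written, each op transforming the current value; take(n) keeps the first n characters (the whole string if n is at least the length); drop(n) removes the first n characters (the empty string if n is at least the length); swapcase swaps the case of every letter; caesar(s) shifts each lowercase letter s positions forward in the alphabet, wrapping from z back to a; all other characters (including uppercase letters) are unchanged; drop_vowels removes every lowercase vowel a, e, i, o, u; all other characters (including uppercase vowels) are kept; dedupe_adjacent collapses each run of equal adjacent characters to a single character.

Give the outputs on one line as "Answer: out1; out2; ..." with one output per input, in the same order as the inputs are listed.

Execution, op by op:
  "xgefa" -> "tcabw" -> "wbact" -> "WBACT" -> "TCABW" -> "TCABW"
  "gun" -> "cqj" -> "jqc" -> "JQC" -> "CQJ" -> "CQJ"
  "lvlviyjfr" -> "hrhreufbn" -> "nbfuerhrh" -> "NBFUERHRH" -> "HRHREUFBN" -> "HRHREUFBN"
  "sukkestxgle" -> "oqggaoptcha" -> "ahctpoaggqo" -> "AHCTPOAGGQO" -> "OQGGAOPTCHA" -> "OQGAOPTCHA"

"TCABW"; "CQJ"; "HRHREUFBN"; "OQGAOPTCHA"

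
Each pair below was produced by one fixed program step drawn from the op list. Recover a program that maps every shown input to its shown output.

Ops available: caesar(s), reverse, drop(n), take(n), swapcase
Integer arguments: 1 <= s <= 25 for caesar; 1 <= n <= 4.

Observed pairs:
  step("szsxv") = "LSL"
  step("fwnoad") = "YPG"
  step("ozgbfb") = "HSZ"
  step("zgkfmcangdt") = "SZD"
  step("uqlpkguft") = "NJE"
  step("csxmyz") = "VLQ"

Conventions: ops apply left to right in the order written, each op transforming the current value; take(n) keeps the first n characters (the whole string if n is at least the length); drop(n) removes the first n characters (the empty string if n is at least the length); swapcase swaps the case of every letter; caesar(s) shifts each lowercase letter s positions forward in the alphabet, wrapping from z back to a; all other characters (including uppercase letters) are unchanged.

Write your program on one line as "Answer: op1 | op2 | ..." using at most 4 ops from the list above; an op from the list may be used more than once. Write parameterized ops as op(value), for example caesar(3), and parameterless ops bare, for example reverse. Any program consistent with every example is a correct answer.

caesar(19) | swapcase | take(3)

Check, running the answer program on each example:
  "szsxv" -> "lslqo" -> "LSLQO" -> "LSL"
  "fwnoad" -> "ypghtw" -> "YPGHTW" -> "YPG"
  "ozgbfb" -> "hszuyu" -> "HSZUYU" -> "HSZ"
  "zgkfmcangdt" -> "szdyfvtgzwm" -> "SZDYFVTGZWM" -> "SZD"
  "uqlpkguft" -> "njeidznym" -> "NJEIDZNYM" -> "NJE"
  "csxmyz" -> "vlqfrs" -> "VLQFRS" -> "VLQ"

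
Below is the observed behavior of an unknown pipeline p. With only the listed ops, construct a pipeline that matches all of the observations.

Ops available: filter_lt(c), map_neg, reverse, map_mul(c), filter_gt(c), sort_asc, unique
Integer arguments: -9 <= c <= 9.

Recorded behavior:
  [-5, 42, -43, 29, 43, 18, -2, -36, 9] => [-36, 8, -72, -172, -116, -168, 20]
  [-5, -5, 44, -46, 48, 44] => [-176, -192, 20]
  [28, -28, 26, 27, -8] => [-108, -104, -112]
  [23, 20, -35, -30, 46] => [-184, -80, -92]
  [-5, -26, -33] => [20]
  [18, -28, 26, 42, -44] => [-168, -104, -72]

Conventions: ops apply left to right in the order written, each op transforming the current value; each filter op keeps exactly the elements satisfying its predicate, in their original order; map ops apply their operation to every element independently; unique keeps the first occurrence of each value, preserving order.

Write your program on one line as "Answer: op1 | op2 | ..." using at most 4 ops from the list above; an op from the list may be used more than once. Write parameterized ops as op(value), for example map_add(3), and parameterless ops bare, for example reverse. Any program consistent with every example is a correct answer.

reverse | filter_gt(-8) | map_mul(-4) | unique

Check, running the answer program on each example:
  [-5, 42, -43, 29, 43, 18, -2, -36, 9] -> [9, -36, -2, 18, 43, 29, -43, 42, -5] -> [9, -2, 18, 43, 29, 42, -5] -> [-36, 8, -72, -172, -116, -168, 20] -> [-36, 8, -72, -172, -116, -168, 20]
  [-5, -5, 44, -46, 48, 44] -> [44, 48, -46, 44, -5, -5] -> [44, 48, 44, -5, -5] -> [-176, -192, -176, 20, 20] -> [-176, -192, 20]
  [28, -28, 26, 27, -8] -> [-8, 27, 26, -28, 28] -> [27, 26, 28] -> [-108, -104, -112] -> [-108, -104, -112]
  [23, 20, -35, -30, 46] -> [46, -30, -35, 20, 23] -> [46, 20, 23] -> [-184, -80, -92] -> [-184, -80, -92]
  [-5, -26, -33] -> [-33, -26, -5] -> [-5] -> [20] -> [20]
  [18, -28, 26, 42, -44] -> [-44, 42, 26, -28, 18] -> [42, 26, 18] -> [-168, -104, -72] -> [-168, -104, -72]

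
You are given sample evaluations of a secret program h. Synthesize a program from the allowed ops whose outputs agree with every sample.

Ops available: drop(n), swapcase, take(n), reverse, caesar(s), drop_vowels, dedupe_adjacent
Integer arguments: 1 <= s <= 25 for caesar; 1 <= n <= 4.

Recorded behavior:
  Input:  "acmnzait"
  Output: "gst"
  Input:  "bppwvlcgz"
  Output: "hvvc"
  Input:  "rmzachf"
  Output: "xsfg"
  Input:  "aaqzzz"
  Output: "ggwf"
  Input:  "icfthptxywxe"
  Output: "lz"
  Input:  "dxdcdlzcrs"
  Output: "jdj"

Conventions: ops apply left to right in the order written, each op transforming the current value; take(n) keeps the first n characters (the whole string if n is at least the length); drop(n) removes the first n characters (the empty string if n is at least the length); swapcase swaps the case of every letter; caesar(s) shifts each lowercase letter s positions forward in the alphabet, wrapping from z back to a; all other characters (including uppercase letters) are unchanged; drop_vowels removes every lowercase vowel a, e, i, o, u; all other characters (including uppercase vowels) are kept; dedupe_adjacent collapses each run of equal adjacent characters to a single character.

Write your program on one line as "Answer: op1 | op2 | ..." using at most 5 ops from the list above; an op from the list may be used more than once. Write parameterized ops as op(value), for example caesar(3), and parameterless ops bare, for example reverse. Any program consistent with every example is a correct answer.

take(4) | caesar(13) | caesar(19) | drop_vowels

Check, running the answer program on each example:
  "acmnzait" -> "acmn" -> "npza" -> "gist" -> "gst"
  "bppwvlcgz" -> "bppw" -> "occj" -> "hvvc" -> "hvvc"
  "rmzachf" -> "rmza" -> "ezmn" -> "xsfg" -> "xsfg"
  "aaqzzz" -> "aaqz" -> "nndm" -> "ggwf" -> "ggwf"
  "icfthptxywxe" -> "icft" -> "vpsg" -> "oilz" -> "lz"
  "dxdcdlzcrs" -> "dxdc" -> "qkqp" -> "jdji" -> "jdj"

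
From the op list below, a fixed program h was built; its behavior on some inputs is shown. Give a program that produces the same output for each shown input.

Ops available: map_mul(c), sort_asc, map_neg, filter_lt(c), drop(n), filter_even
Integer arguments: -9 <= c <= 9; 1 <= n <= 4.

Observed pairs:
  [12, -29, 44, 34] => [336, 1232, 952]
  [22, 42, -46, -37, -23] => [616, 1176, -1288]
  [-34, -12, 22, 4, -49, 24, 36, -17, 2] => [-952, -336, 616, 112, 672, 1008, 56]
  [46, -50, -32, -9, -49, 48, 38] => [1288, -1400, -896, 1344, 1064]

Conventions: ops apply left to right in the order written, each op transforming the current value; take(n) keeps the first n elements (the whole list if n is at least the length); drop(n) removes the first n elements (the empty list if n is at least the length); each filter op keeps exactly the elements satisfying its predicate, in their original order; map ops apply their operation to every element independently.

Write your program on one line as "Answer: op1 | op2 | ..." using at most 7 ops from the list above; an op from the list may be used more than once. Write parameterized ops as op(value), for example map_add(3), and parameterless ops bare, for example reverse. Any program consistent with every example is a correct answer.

filter_even | map_neg | map_mul(-4) | map_neg | map_mul(7) | map_neg

Check, running the answer program on each example:
  [12, -29, 44, 34] -> [12, 44, 34] -> [-12, -44, -34] -> [48, 176, 136] -> [-48, -176, -136] -> [-336, -1232, -952] -> [336, 1232, 952]
  [22, 42, -46, -37, -23] -> [22, 42, -46] -> [-22, -42, 46] -> [88, 168, -184] -> [-88, -168, 184] -> [-616, -1176, 1288] -> [616, 1176, -1288]
  [-34, -12, 22, 4, -49, 24, 36, -17, 2] -> [-34, -12, 22, 4, 24, 36, 2] -> [34, 12, -22, -4, -24, -36, -2] -> [-136, -48, 88, 16, 96, 144, 8] -> [136, 48, -88, -16, -96, -144, -8] -> [952, 336, -616, -112, -672, -1008, -56] -> [-952, -336, 616, 112, 672, 1008, 56]
  [46, -50, -32, -9, -49, 48, 38] -> [46, -50, -32, 48, 38] -> [-46, 50, 32, -48, -38] -> [184, -200, -128, 192, 152] -> [-184, 200, 128, -192, -152] -> [-1288, 1400, 896, -1344, -1064] -> [1288, -1400, -896, 1344, 1064]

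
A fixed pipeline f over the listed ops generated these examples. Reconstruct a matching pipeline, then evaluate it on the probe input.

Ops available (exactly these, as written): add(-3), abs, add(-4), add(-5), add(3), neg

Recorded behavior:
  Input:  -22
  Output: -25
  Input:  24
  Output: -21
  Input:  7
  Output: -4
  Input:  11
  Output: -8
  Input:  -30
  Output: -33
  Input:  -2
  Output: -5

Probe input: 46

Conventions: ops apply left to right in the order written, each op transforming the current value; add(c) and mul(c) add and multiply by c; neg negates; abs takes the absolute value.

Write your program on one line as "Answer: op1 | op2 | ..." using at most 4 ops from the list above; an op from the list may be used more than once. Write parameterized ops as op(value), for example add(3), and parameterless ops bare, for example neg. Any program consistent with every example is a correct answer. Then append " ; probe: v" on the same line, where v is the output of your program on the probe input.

add(-3) | abs | neg ; probe: -43

Check, running the answer program on each example:
  -22 -> -25 -> 25 -> -25
  24 -> 21 -> 21 -> -21
  7 -> 4 -> 4 -> -4
  11 -> 8 -> 8 -> -8
  -30 -> -33 -> 33 -> -33
  -2 -> -5 -> 5 -> -5
  probe: 46 -> 43 -> 43 -> -43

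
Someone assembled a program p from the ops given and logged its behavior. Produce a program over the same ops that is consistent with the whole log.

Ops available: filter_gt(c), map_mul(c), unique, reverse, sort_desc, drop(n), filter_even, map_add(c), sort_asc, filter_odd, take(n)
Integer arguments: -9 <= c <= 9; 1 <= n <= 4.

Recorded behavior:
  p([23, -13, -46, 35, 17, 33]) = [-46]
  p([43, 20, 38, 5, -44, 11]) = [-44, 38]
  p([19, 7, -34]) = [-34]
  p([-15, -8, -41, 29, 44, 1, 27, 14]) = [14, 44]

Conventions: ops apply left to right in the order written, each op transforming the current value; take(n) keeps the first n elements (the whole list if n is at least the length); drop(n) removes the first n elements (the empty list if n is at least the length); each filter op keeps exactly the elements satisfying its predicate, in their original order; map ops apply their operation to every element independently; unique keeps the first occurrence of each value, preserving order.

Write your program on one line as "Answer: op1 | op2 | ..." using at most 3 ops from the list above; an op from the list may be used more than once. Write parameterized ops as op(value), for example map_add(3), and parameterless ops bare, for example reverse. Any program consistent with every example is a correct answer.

reverse | take(4) | filter_even

Check, running the answer program on each example:
  [23, -13, -46, 35, 17, 33] -> [33, 17, 35, -46, -13, 23] -> [33, 17, 35, -46] -> [-46]
  [43, 20, 38, 5, -44, 11] -> [11, -44, 5, 38, 20, 43] -> [11, -44, 5, 38] -> [-44, 38]
  [19, 7, -34] -> [-34, 7, 19] -> [-34, 7, 19] -> [-34]
  [-15, -8, -41, 29, 44, 1, 27, 14] -> [14, 27, 1, 44, 29, -41, -8, -15] -> [14, 27, 1, 44] -> [14, 44]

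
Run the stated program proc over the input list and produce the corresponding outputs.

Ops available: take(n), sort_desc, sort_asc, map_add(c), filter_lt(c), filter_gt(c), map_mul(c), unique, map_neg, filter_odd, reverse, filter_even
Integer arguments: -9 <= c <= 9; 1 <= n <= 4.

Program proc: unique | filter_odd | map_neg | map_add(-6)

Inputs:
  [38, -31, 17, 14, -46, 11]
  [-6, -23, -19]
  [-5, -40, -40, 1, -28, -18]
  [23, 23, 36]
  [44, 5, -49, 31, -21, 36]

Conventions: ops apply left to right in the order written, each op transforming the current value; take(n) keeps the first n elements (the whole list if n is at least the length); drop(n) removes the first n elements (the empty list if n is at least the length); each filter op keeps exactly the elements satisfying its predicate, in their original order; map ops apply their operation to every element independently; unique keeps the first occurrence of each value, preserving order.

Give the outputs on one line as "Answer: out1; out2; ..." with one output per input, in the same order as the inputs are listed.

[25, -23, -17]; [17, 13]; [-1, -7]; [-29]; [-11, 43, -37, 15]

Execution, op by op:
  [38, -31, 17, 14, -46, 11] -> [38, -31, 17, 14, -46, 11] -> [-31, 17, 11] -> [31, -17, -11] -> [25, -23, -17]
  [-6, -23, -19] -> [-6, -23, -19] -> [-23, -19] -> [23, 19] -> [17, 13]
  [-5, -40, -40, 1, -28, -18] -> [-5, -40, 1, -28, -18] -> [-5, 1] -> [5, -1] -> [-1, -7]
  [23, 23, 36] -> [23, 36] -> [23] -> [-23] -> [-29]
  [44, 5, -49, 31, -21, 36] -> [44, 5, -49, 31, -21, 36] -> [5, -49, 31, -21] -> [-5, 49, -31, 21] -> [-11, 43, -37, 15]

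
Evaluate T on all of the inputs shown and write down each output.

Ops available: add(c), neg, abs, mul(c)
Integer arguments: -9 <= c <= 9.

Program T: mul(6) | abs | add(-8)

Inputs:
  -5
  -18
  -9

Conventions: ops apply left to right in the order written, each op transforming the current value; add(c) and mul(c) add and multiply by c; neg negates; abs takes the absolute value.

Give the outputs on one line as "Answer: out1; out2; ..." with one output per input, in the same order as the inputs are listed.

Execution, op by op:
  -5 -> -30 -> 30 -> 22
  -18 -> -108 -> 108 -> 100
  -9 -> -54 -> 54 -> 46

22; 100; 46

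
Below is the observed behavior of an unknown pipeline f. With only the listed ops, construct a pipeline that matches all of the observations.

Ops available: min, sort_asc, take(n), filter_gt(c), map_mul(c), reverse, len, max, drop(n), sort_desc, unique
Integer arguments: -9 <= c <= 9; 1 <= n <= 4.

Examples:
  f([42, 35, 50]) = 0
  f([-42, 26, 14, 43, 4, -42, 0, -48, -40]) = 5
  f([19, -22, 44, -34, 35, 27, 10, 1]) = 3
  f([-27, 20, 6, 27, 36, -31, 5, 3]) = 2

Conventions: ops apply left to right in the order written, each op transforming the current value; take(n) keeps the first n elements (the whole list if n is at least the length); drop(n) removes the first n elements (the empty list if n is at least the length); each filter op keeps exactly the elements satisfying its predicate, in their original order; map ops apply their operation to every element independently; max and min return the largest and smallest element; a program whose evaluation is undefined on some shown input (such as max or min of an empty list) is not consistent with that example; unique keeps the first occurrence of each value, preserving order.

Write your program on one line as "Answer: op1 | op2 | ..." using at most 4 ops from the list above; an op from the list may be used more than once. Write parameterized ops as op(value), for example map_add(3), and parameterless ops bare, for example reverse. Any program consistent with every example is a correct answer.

map_mul(-2) | filter_gt(-6) | len

Check, running the answer program on each example:
  [42, 35, 50] -> [-84, -70, -100] -> [] -> 0
  [-42, 26, 14, 43, 4, -42, 0, -48, -40] -> [84, -52, -28, -86, -8, 84, 0, 96, 80] -> [84, 84, 0, 96, 80] -> 5
  [19, -22, 44, -34, 35, 27, 10, 1] -> [-38, 44, -88, 68, -70, -54, -20, -2] -> [44, 68, -2] -> 3
  [-27, 20, 6, 27, 36, -31, 5, 3] -> [54, -40, -12, -54, -72, 62, -10, -6] -> [54, 62] -> 2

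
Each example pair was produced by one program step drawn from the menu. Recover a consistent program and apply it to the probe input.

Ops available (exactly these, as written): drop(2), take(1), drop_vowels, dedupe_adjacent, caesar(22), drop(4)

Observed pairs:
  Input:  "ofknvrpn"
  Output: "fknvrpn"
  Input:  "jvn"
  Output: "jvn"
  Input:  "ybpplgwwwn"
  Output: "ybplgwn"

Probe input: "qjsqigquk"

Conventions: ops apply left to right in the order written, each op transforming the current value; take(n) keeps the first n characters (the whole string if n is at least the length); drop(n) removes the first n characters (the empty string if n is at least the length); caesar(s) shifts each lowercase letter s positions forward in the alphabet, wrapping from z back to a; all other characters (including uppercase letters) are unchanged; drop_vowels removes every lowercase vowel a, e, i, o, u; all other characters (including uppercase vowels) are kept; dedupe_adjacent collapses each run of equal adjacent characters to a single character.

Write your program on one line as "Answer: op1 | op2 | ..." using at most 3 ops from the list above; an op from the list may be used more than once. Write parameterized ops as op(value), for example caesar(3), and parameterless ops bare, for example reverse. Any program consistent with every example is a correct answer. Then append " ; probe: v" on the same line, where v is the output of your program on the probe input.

dedupe_adjacent | drop_vowels ; probe: "qjsqgqk"

Check, running the answer program on each example:
  "ofknvrpn" -> "ofknvrpn" -> "fknvrpn"
  "jvn" -> "jvn" -> "jvn"
  "ybpplgwwwn" -> "ybplgwn" -> "ybplgwn"
  probe: "qjsqigquk" -> "qjsqigquk" -> "qjsqgqk"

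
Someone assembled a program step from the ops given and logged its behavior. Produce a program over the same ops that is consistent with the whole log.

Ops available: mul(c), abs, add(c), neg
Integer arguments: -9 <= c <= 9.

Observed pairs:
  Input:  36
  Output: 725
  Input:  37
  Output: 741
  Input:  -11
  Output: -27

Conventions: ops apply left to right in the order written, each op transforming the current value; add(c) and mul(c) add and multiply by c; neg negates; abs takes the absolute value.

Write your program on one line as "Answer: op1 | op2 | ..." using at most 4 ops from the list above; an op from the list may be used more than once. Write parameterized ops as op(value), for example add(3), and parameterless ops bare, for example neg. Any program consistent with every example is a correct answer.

add(9) | mul(2) | mul(8) | add(5)

Check, running the answer program on each example:
  36 -> 45 -> 90 -> 720 -> 725
  37 -> 46 -> 92 -> 736 -> 741
  -11 -> -2 -> -4 -> -32 -> -27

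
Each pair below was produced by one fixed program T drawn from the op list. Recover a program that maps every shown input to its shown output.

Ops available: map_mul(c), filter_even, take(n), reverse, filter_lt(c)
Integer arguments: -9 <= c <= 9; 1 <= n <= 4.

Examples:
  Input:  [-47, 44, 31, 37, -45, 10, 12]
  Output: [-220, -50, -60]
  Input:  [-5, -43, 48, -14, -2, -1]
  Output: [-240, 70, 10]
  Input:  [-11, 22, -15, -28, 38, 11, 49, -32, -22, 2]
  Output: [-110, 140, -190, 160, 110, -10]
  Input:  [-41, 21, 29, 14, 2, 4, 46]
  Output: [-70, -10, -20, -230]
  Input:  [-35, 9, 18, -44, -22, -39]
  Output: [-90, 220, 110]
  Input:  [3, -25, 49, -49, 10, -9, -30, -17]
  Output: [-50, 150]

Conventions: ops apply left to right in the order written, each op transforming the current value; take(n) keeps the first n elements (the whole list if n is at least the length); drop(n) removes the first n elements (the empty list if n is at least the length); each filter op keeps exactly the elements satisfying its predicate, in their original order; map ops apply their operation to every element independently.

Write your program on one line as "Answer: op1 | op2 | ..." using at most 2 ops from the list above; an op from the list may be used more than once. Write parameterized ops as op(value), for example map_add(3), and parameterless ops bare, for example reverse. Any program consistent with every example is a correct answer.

map_mul(-5) | filter_even

Check, running the answer program on each example:
  [-47, 44, 31, 37, -45, 10, 12] -> [235, -220, -155, -185, 225, -50, -60] -> [-220, -50, -60]
  [-5, -43, 48, -14, -2, -1] -> [25, 215, -240, 70, 10, 5] -> [-240, 70, 10]
  [-11, 22, -15, -28, 38, 11, 49, -32, -22, 2] -> [55, -110, 75, 140, -190, -55, -245, 160, 110, -10] -> [-110, 140, -190, 160, 110, -10]
  [-41, 21, 29, 14, 2, 4, 46] -> [205, -105, -145, -70, -10, -20, -230] -> [-70, -10, -20, -230]
  [-35, 9, 18, -44, -22, -39] -> [175, -45, -90, 220, 110, 195] -> [-90, 220, 110]
  [3, -25, 49, -49, 10, -9, -30, -17] -> [-15, 125, -245, 245, -50, 45, 150, 85] -> [-50, 150]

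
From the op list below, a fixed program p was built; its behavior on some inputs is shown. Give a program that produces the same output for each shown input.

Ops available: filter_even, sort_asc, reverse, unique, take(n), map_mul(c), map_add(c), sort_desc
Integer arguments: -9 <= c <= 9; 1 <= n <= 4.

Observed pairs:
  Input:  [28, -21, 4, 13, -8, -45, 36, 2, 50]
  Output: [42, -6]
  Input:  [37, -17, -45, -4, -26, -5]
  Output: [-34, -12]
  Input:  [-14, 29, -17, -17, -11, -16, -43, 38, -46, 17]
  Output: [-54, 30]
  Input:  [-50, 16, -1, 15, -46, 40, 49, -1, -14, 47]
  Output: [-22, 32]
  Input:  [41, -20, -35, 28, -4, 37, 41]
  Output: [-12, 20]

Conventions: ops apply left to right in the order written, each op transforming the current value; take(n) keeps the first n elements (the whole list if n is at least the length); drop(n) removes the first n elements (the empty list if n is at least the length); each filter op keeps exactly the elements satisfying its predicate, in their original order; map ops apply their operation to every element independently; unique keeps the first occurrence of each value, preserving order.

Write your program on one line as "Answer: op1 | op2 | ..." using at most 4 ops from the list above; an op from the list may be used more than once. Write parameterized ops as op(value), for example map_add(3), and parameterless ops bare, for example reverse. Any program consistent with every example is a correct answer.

reverse | filter_even | map_add(-8) | take(2)

Check, running the answer program on each example:
  [28, -21, 4, 13, -8, -45, 36, 2, 50] -> [50, 2, 36, -45, -8, 13, 4, -21, 28] -> [50, 2, 36, -8, 4, 28] -> [42, -6, 28, -16, -4, 20] -> [42, -6]
  [37, -17, -45, -4, -26, -5] -> [-5, -26, -4, -45, -17, 37] -> [-26, -4] -> [-34, -12] -> [-34, -12]
  [-14, 29, -17, -17, -11, -16, -43, 38, -46, 17] -> [17, -46, 38, -43, -16, -11, -17, -17, 29, -14] -> [-46, 38, -16, -14] -> [-54, 30, -24, -22] -> [-54, 30]
  [-50, 16, -1, 15, -46, 40, 49, -1, -14, 47] -> [47, -14, -1, 49, 40, -46, 15, -1, 16, -50] -> [-14, 40, -46, 16, -50] -> [-22, 32, -54, 8, -58] -> [-22, 32]
  [41, -20, -35, 28, -4, 37, 41] -> [41, 37, -4, 28, -35, -20, 41] -> [-4, 28, -20] -> [-12, 20, -28] -> [-12, 20]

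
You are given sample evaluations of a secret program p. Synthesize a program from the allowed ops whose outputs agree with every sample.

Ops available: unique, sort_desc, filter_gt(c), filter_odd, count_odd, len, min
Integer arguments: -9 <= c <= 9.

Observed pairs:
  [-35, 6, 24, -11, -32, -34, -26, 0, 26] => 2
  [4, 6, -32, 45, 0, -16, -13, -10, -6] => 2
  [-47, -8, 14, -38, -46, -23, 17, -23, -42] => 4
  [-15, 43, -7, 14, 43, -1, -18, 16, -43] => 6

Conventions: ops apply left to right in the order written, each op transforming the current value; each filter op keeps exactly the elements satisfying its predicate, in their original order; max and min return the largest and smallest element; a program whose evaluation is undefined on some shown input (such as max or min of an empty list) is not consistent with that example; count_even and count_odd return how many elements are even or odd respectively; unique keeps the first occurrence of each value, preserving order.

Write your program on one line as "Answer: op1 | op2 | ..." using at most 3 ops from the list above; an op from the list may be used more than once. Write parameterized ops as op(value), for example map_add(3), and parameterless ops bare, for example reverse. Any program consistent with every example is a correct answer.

filter_odd | len

Check, running the answer program on each example:
  [-35, 6, 24, -11, -32, -34, -26, 0, 26] -> [-35, -11] -> 2
  [4, 6, -32, 45, 0, -16, -13, -10, -6] -> [45, -13] -> 2
  [-47, -8, 14, -38, -46, -23, 17, -23, -42] -> [-47, -23, 17, -23] -> 4
  [-15, 43, -7, 14, 43, -1, -18, 16, -43] -> [-15, 43, -7, 43, -1, -43] -> 6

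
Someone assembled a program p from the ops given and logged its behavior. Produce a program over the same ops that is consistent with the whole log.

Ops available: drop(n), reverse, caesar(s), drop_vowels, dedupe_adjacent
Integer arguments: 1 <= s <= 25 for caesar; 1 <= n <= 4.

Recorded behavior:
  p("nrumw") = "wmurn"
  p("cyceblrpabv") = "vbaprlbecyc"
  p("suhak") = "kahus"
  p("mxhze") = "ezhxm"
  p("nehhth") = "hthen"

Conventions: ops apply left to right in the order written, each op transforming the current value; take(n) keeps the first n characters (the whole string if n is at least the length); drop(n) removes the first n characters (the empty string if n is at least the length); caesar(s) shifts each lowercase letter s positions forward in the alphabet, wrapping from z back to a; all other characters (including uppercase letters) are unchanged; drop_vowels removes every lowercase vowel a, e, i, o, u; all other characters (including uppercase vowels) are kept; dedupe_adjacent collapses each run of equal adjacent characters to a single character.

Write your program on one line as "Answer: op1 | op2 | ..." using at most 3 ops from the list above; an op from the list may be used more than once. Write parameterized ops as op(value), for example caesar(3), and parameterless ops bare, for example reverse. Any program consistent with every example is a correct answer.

dedupe_adjacent | reverse

Check, running the answer program on each example:
  "nrumw" -> "nrumw" -> "wmurn"
  "cyceblrpabv" -> "cyceblrpabv" -> "vbaprlbecyc"
  "suhak" -> "suhak" -> "kahus"
  "mxhze" -> "mxhze" -> "ezhxm"
  "nehhth" -> "nehth" -> "hthen"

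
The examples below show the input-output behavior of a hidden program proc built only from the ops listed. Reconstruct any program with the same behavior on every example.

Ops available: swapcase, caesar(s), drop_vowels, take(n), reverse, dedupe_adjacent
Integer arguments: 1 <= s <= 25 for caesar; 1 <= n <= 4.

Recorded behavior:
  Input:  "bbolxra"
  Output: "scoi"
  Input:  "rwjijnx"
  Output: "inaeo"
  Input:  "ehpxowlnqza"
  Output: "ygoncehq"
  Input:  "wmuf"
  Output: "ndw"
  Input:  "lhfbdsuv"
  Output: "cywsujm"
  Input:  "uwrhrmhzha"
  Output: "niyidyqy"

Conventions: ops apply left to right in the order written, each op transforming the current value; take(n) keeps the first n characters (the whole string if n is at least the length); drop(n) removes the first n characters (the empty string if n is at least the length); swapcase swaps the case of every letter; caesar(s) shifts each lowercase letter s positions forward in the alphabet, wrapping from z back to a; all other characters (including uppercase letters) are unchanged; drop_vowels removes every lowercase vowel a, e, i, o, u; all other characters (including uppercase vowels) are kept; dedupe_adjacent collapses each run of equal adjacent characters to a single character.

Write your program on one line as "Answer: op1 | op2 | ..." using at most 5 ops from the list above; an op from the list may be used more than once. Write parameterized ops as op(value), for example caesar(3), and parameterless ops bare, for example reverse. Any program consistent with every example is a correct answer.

drop_vowels | caesar(20) | dedupe_adjacent | caesar(23)

Check, running the answer program on each example:
  "bbolxra" -> "bblxr" -> "vvfrl" -> "vfrl" -> "scoi"
  "rwjijnx" -> "rwjjnx" -> "lqddhr" -> "lqdhr" -> "inaeo"
  "ehpxowlnqza" -> "hpxwlnqz" -> "bjrqfhkt" -> "bjrqfhkt" -> "ygoncehq"
  "wmuf" -> "wmf" -> "qgz" -> "qgz" -> "ndw"
  "lhfbdsuv" -> "lhfbdsv" -> "fbzvxmp" -> "fbzvxmp" -> "cywsujm"
  "uwrhrmhzha" -> "wrhrmhzh" -> "qlblgbtb" -> "qlblgbtb" -> "niyidyqy"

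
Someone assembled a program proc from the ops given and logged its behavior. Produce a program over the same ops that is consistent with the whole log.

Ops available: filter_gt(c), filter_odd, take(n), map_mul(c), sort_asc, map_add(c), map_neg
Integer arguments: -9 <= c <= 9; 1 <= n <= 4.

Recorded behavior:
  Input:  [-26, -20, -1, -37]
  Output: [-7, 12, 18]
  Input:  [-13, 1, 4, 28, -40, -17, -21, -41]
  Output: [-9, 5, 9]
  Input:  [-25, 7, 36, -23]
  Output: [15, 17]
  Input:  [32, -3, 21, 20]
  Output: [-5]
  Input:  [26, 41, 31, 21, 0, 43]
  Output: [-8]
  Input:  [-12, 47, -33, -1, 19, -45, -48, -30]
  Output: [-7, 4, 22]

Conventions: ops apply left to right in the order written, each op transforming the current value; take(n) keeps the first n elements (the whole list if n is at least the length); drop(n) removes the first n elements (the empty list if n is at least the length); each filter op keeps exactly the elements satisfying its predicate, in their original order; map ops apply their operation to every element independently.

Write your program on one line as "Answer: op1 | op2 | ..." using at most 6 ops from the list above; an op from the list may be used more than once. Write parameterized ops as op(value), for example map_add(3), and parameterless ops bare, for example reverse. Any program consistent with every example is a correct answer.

map_neg | sort_asc | filter_gt(-3) | take(3) | map_add(-8)

Check, running the answer program on each example:
  [-26, -20, -1, -37] -> [26, 20, 1, 37] -> [1, 20, 26, 37] -> [1, 20, 26, 37] -> [1, 20, 26] -> [-7, 12, 18]
  [-13, 1, 4, 28, -40, -17, -21, -41] -> [13, -1, -4, -28, 40, 17, 21, 41] -> [-28, -4, -1, 13, 17, 21, 40, 41] -> [-1, 13, 17, 21, 40, 41] -> [-1, 13, 17] -> [-9, 5, 9]
  [-25, 7, 36, -23] -> [25, -7, -36, 23] -> [-36, -7, 23, 25] -> [23, 25] -> [23, 25] -> [15, 17]
  [32, -3, 21, 20] -> [-32, 3, -21, -20] -> [-32, -21, -20, 3] -> [3] -> [3] -> [-5]
  [26, 41, 31, 21, 0, 43] -> [-26, -41, -31, -21, 0, -43] -> [-43, -41, -31, -26, -21, 0] -> [0] -> [0] -> [-8]
  [-12, 47, -33, -1, 19, -45, -48, -30] -> [12, -47, 33, 1, -19, 45, 48, 30] -> [-47, -19, 1, 12, 30, 33, 45, 48] -> [1, 12, 30, 33, 45, 48] -> [1, 12, 30] -> [-7, 4, 22]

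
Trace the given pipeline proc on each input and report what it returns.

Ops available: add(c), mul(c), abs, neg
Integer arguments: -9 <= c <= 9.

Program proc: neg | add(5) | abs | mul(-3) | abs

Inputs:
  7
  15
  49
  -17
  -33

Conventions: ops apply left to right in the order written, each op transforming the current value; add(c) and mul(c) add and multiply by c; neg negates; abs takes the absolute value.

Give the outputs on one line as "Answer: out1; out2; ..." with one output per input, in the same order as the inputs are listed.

Execution, op by op:
  7 -> -7 -> -2 -> 2 -> -6 -> 6
  15 -> -15 -> -10 -> 10 -> -30 -> 30
  49 -> -49 -> -44 -> 44 -> -132 -> 132
  -17 -> 17 -> 22 -> 22 -> -66 -> 66
  -33 -> 33 -> 38 -> 38 -> -114 -> 114

6; 30; 132; 66; 114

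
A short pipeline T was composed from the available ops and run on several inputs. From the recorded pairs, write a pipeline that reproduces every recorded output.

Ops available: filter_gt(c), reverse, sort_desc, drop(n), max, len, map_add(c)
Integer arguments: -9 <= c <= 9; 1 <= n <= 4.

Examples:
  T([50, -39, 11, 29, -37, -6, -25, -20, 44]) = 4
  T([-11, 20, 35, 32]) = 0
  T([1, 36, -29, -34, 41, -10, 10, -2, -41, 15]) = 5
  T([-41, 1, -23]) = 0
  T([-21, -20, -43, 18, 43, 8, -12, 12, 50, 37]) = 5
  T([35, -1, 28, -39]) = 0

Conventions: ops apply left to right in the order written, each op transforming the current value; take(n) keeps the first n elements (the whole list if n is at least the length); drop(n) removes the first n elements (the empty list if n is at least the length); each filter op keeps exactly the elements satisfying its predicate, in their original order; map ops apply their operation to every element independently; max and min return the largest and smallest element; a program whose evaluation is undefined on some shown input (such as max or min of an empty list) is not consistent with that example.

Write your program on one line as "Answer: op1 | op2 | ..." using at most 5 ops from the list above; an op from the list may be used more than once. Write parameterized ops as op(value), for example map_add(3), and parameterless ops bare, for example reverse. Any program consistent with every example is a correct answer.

drop(4) | drop(1) | map_add(6) | len

Check, running the answer program on each example:
  [50, -39, 11, 29, -37, -6, -25, -20, 44] -> [-37, -6, -25, -20, 44] -> [-6, -25, -20, 44] -> [0, -19, -14, 50] -> 4
  [-11, 20, 35, 32] -> [] -> [] -> [] -> 0
  [1, 36, -29, -34, 41, -10, 10, -2, -41, 15] -> [41, -10, 10, -2, -41, 15] -> [-10, 10, -2, -41, 15] -> [-4, 16, 4, -35, 21] -> 5
  [-41, 1, -23] -> [] -> [] -> [] -> 0
  [-21, -20, -43, 18, 43, 8, -12, 12, 50, 37] -> [43, 8, -12, 12, 50, 37] -> [8, -12, 12, 50, 37] -> [14, -6, 18, 56, 43] -> 5
  [35, -1, 28, -39] -> [] -> [] -> [] -> 0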